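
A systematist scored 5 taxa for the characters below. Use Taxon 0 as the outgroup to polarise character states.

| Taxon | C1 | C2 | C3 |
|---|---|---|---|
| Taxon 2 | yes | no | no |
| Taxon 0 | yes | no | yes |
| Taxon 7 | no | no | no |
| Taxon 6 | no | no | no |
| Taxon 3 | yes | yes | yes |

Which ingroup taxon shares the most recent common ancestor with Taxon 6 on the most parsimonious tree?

Character polarity is set by the outgroup: the derived state is whichever differs from the outgroup's state, so for C1, C3 the derived state is 'no', and for the remaining characters it is 'yes'.
C1 (derived state 'no') is shared by Taxon 6 and Taxon 7 — a synapomorphy uniting that clade.
C2 (derived state 'yes') is unique to Taxon 3 (autapomorphy; uninformative for grouping).
Only Taxon 2, Taxon 6, and Taxon 7 show the derived state 'no' for C3, supporting them as a clade.
Most parsimonious ingroup topology: (((Taxon 7,Taxon 6),Taxon 2),Taxon 3).
Taxon 6 and Taxon 7 form a cherry on this tree, so they are sister taxa.

Taxon 7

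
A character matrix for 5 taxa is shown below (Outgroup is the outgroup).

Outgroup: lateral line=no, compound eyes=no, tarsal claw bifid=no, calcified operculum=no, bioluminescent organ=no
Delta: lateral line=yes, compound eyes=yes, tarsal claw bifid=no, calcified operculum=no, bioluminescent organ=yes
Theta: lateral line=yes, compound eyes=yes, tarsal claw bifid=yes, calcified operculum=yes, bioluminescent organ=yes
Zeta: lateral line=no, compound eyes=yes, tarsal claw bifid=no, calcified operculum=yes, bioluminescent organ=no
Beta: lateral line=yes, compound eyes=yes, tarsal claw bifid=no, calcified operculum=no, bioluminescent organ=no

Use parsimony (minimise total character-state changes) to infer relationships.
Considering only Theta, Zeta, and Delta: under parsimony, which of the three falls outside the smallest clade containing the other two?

The outgroup has state 'no' for every character, so 'yes' is the derived state throughout.
lateral line: derived state 'yes' in Beta, Delta, and Theta only — synapomorphy for {Beta, Delta, Theta}.
compound eyes (derived state 'yes') is shared by all ingroup taxa — unites the whole ingroup.
tarsal claw bifid (derived state 'yes') is unique to Theta (autapomorphy; uninformative for grouping).
calcified operculum groups Theta and Zeta, which is incompatible with the clades supported by the remaining characters; treating it as convergent (homoplasy) costs fewer steps than any alternative tree.
bioluminescent organ (derived state 'yes') is shared by Delta and Theta — a synapomorphy uniting that clade.
Most parsimonious ingroup topology: (((Delta,Theta),Beta),Zeta).
Theta and Delta share a more recent common ancestor with each other than either does with Zeta, so Zeta is the least closely related of the three.

Zeta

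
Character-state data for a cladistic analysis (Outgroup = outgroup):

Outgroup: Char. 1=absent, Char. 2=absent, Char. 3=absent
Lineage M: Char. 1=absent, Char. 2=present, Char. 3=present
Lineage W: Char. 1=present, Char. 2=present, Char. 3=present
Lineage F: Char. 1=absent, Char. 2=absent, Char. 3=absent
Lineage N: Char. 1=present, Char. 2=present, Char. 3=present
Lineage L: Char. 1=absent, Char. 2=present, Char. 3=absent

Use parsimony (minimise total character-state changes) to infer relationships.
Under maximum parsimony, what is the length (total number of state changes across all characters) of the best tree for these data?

3

The outgroup has state 'absent' for every character, so 'present' is the derived state throughout.
Char. 1: derived state 'present' in Lineage N and Lineage W only — synapomorphy for {Lineage N, Lineage W}.
Char. 2: derived state 'present' in Lineage L, Lineage M, Lineage N, and Lineage W only — synapomorphy for {Lineage L, Lineage M, Lineage N, Lineage W}.
Only Lineage M, Lineage N, and Lineage W show the derived state 'present' for Char. 3, supporting them as a clade.
Most parsimonious ingroup topology: ((Lineage L,(Lineage M,(Lineage W,Lineage N))),Lineage F).
Changes per character on this tree: Char. 1: 1; Char. 2: 1; Char. 3: 1.
Total = 3.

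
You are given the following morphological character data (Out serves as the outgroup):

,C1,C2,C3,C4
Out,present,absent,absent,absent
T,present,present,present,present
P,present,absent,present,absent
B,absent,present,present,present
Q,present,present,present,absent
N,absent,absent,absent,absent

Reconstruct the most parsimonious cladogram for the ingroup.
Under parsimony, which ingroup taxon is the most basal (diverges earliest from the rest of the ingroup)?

N

Character polarity is set by the outgroup: the derived state is whichever differs from the outgroup's state, so for C1 the derived state is 'absent', and for the remaining characters it is 'present'.
C1 groups B and N, which is incompatible with the clades supported by the remaining characters; treating it as convergent (homoplasy) costs fewer steps than any alternative tree.
Only B, Q, and T show the derived state 'present' for C2, supporting them as a clade.
C3: derived state 'present' in B, P, Q, and T only — synapomorphy for {B, P, Q, T}.
Only B and T show the derived state 'present' for C4, supporting them as a clade.
Most parsimonious ingroup topology: ((((T,B),Q),P),N).
N is sister to the clade containing all other ingroup taxa, so it is the earliest-diverging (most basal) ingroup lineage.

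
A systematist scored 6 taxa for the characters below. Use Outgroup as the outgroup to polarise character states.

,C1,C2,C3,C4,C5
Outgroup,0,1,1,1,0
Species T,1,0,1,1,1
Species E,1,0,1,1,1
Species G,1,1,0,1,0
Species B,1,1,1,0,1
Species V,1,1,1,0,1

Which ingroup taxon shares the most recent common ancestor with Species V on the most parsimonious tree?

Character polarity is set by the outgroup: the derived state is whichever differs from the outgroup's state, so for C2, C3, C4 the derived state is '0', and for the remaining characters it is '1'.
All ingroup taxa share the derived state '1' for C1; it defines the ingroup but does not resolve relationships within it.
C2: derived state '0' in Species E and Species T only — synapomorphy for {Species E, Species T}.
C3 (derived state '0') is unique to Species G (autapomorphy; uninformative for grouping).
C4: derived state '0' in Species B and Species V only — synapomorphy for {Species B, Species V}.
C5 (derived state '1') is shared by Species B, Species E, Species T, and Species V — a synapomorphy uniting that clade.
Most parsimonious ingroup topology: (((Species T,Species E),(Species B,Species V)),Species G).
Species V and Species B form a cherry on this tree, so they are sister taxa.

Species B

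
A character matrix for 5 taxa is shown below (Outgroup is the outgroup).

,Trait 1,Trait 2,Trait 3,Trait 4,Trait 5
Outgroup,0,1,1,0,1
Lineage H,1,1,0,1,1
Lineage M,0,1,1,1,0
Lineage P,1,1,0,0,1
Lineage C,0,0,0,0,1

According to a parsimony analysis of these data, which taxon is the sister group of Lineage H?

Character polarity is set by the outgroup: the derived state is whichever differs from the outgroup's state, so for Trait 2, Trait 3, Trait 5 the derived state is '0', and for the remaining characters it is '1'.
Only Lineage H and Lineage P show the derived state '1' for Trait 1, supporting them as a clade.
Trait 2: derived state '0' in Lineage C only — an autapomorphy, so it tells us nothing about relationships among taxa.
Trait 3: derived state '0' in Lineage C, Lineage H, and Lineage P only — synapomorphy for {Lineage C, Lineage H, Lineage P}.
Trait 4 groups Lineage H and Lineage M, which is incompatible with the clades supported by the remaining characters; treating it as convergent (homoplasy) costs fewer steps than any alternative tree.
Trait 5 (derived state '0') is unique to Lineage M (autapomorphy; uninformative for grouping).
Most parsimonious ingroup topology: (((Lineage H,Lineage P),Lineage C),Lineage M).
Lineage H and Lineage P form a cherry on this tree, so they are sister taxa.

Lineage P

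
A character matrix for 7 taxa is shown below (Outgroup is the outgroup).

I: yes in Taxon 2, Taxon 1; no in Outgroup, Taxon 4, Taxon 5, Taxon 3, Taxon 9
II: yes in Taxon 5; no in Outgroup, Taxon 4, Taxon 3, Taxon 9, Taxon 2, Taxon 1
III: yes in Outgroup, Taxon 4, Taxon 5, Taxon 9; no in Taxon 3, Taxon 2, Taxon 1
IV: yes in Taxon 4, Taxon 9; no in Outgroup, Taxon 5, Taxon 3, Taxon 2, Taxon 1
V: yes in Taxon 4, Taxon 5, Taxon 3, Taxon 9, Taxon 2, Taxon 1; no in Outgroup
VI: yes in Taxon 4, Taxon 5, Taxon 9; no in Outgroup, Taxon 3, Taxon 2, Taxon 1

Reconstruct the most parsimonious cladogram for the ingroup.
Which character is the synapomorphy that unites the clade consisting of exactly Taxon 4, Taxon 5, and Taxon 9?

VI

Character polarity is set by the outgroup: the derived state is whichever differs from the outgroup's state, so for III the derived state is 'no', and for the remaining characters it is 'yes'.
I: derived state 'yes' in Taxon 1 and Taxon 2 only — synapomorphy for {Taxon 1, Taxon 2}.
II: derived state 'yes' in Taxon 5 only — an autapomorphy, so it tells us nothing about relationships among taxa.
Only Taxon 1, Taxon 2, and Taxon 3 show the derived state 'no' for III, supporting them as a clade.
IV (derived state 'yes') is shared by Taxon 4 and Taxon 9 — a synapomorphy uniting that clade.
All ingroup taxa share the derived state 'yes' for V; it defines the ingroup but does not resolve relationships within it.
VI: derived state 'yes' in Taxon 4, Taxon 5, and Taxon 9 only — synapomorphy for {Taxon 4, Taxon 5, Taxon 9}.
Most parsimonious ingroup topology: (((Taxon 4,Taxon 9),Taxon 5),(Taxon 3,(Taxon 2,Taxon 1))).
The clade {Taxon 4, Taxon 5, Taxon 9} is supported by VI: its derived state 'yes' occurs in exactly those taxa and in no other taxon (including the outgroup).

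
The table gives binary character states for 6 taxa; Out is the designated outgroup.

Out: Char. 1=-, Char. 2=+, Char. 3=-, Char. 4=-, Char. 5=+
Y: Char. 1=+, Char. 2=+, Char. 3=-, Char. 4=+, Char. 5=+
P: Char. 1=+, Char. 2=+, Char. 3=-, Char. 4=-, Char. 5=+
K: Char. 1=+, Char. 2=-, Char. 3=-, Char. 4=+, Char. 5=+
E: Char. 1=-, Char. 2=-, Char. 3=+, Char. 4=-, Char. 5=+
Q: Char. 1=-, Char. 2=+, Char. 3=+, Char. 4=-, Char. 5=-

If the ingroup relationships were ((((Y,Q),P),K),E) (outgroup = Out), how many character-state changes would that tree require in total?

9

Map each character onto ((((Y,Q),P),K),E) (rooted by Out) and count the minimum state changes it requires (Fitch parsimony):
Char. 1: 2; Char. 2: 2; Char. 3: 2; Char. 4: 2; Char. 5: 1.
Total tree length = 9.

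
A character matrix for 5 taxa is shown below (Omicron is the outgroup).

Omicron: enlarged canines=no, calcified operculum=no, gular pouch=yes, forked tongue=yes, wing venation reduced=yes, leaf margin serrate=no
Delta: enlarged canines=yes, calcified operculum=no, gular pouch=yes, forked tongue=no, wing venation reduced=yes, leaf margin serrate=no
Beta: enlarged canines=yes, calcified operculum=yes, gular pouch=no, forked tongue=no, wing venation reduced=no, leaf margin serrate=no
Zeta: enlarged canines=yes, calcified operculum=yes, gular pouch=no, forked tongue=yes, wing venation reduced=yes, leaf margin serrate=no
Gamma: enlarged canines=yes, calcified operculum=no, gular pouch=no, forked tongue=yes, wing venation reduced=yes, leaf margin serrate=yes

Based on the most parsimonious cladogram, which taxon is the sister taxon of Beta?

Character polarity is set by the outgroup: the derived state is whichever differs from the outgroup's state, so for gular pouch, forked tongue, wing venation reduced the derived state is 'no', and for the remaining characters it is 'yes'.
All ingroup taxa share the derived state 'yes' for enlarged canines; it defines the ingroup but does not resolve relationships within it.
calcified operculum: derived state 'yes' in Beta and Zeta only — synapomorphy for {Beta, Zeta}.
gular pouch: derived state 'no' in Beta, Gamma, and Zeta only — synapomorphy for {Beta, Gamma, Zeta}.
forked tongue (state 'no') occurs in Beta and Delta but conflicts with the nesting implied by the other characters — most parsimoniously interpreted as homoplasy.
wing venation reduced: derived state 'no' in Beta only — an autapomorphy, so it tells us nothing about relationships among taxa.
leaf margin serrate: derived state 'yes' in Gamma only — an autapomorphy, so it tells us nothing about relationships among taxa.
Most parsimonious ingroup topology: (Delta,((Beta,Zeta),Gamma)).
Beta and Zeta form a cherry on this tree, so they are sister taxa.

Zeta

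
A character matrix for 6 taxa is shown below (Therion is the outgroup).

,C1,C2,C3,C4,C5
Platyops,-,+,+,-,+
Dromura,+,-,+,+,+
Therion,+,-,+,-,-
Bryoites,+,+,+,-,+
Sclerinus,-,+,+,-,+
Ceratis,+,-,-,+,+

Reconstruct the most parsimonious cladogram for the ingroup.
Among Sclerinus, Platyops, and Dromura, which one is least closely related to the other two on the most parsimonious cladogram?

Character polarity is set by the outgroup: the derived state is whichever differs from the outgroup's state, so for C1, C3 the derived state is '-', and for the remaining characters it is '+'.
C1 (derived state '-') is shared by Platyops and Sclerinus — a synapomorphy uniting that clade.
C2: derived state '+' in Bryoites, Platyops, and Sclerinus only — synapomorphy for {Bryoites, Platyops, Sclerinus}.
C3: derived state '-' in Ceratis only — an autapomorphy, so it tells us nothing about relationships among taxa.
C4 (derived state '+') is shared by Ceratis and Dromura — a synapomorphy uniting that clade.
C5 (derived state '+') is shared by all ingroup taxa — unites the whole ingroup.
Most parsimonious ingroup topology: ((Ceratis,Dromura),((Platyops,Sclerinus),Bryoites)).
Sclerinus and Platyops share a more recent common ancestor with each other than either does with Dromura, so Dromura is the least closely related of the three.

Dromura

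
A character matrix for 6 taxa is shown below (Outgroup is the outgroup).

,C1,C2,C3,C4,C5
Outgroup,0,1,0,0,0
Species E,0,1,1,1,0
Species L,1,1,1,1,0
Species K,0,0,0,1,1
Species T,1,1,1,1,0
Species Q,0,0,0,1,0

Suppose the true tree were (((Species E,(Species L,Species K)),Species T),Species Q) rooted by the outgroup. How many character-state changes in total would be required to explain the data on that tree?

8

Map each character onto (((Species E,(Species L,Species K)),Species T),Species Q) (rooted by Outgroup) and count the minimum state changes it requires (Fitch parsimony):
C1: 2; C2: 2; C3: 2; C4: 1; C5: 1.
Total tree length = 8.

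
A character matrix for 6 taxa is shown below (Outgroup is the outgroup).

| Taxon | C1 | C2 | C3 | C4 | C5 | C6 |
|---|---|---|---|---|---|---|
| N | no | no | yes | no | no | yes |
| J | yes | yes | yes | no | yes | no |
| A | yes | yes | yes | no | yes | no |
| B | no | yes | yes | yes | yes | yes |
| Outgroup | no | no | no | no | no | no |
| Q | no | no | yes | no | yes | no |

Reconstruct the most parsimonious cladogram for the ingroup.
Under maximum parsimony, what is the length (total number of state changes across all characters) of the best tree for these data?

7

The outgroup has state 'no' for every character, so 'yes' is the derived state throughout.
C1 (derived state 'yes') is shared by A and J — a synapomorphy uniting that clade.
C2: derived state 'yes' in A, B, and J only — synapomorphy for {A, B, J}.
All ingroup taxa share the derived state 'yes' for C3; it defines the ingroup but does not resolve relationships within it.
C4 (derived state 'yes') is unique to B (autapomorphy; uninformative for grouping).
Only A, B, J, and Q show the derived state 'yes' for C5, supporting them as a clade.
C6 groups B and N, which is incompatible with the clades supported by the remaining characters; treating it as convergent (homoplasy) costs fewer steps than any alternative tree.
Most parsimonious ingroup topology: (N,(((A,J),B),Q)).
Changes per character on this tree: C1: 1; C2: 1; C3: 1; C4: 1; C5: 1; C6: 2.
Total = 7.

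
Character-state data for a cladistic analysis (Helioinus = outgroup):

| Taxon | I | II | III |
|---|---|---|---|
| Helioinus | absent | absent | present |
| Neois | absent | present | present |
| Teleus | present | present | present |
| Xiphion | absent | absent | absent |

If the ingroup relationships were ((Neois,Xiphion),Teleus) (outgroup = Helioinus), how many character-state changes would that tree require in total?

Map each character onto ((Neois,Xiphion),Teleus) (rooted by Helioinus) and count the minimum state changes it requires (Fitch parsimony):
I: 1; II: 2; III: 1.
Total tree length = 4.

4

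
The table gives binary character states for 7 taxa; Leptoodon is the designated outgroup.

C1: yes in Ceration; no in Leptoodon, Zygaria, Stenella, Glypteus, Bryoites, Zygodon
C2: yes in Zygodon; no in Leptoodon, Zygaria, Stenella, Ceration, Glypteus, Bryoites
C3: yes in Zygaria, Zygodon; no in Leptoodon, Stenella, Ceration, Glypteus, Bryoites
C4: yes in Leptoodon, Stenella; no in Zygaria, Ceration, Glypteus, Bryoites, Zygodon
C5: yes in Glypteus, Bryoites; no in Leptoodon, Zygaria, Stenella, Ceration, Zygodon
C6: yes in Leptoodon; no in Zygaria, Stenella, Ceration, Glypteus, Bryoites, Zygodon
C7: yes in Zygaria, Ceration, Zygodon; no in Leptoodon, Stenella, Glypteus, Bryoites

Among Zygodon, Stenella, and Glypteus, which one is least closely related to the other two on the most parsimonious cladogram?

Character polarity is set by the outgroup: the derived state is whichever differs from the outgroup's state, so for C4, C6 the derived state is 'no', and for the remaining characters it is 'yes'.
C1: derived state 'yes' in Ceration only — an autapomorphy, so it tells us nothing about relationships among taxa.
C2 (derived state 'yes') is unique to Zygodon (autapomorphy; uninformative for grouping).
C3 (derived state 'yes') is shared by Zygaria and Zygodon — a synapomorphy uniting that clade.
C4: derived state 'no' in Bryoites, Ceration, Glypteus, Zygaria, and Zygodon only — synapomorphy for {Bryoites, Ceration, Glypteus, Zygaria, Zygodon}.
Only Bryoites and Glypteus show the derived state 'yes' for C5, supporting them as a clade.
C6 (derived state 'no') is shared by all ingroup taxa — unites the whole ingroup.
C7 (derived state 'yes') is shared by Ceration, Zygaria, and Zygodon — a synapomorphy uniting that clade.
Most parsimonious ingroup topology: ((((Zygaria,Zygodon),Ceration),(Glypteus,Bryoites)),Stenella).
Zygodon and Glypteus share a more recent common ancestor with each other than either does with Stenella, so Stenella is the least closely related of the three.

Stenella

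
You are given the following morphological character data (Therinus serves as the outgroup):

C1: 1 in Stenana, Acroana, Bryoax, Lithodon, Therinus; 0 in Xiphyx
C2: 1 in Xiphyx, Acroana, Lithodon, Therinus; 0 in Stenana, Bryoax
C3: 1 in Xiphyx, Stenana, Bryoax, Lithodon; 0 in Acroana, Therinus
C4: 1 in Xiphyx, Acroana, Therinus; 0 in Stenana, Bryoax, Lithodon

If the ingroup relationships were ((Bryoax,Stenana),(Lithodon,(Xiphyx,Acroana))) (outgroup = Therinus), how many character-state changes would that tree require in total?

6

Map each character onto ((Bryoax,Stenana),(Lithodon,(Xiphyx,Acroana))) (rooted by Therinus) and count the minimum state changes it requires (Fitch parsimony):
C1: 1; C2: 1; C3: 2; C4: 2.
Total tree length = 6.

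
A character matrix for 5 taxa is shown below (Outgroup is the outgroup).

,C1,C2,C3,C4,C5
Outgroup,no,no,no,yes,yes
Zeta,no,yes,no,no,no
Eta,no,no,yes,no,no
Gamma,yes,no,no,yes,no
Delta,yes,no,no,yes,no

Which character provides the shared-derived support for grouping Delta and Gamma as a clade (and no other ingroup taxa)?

C1

Character polarity is set by the outgroup: the derived state is whichever differs from the outgroup's state, so for C4, C5 the derived state is 'no', and for the remaining characters it is 'yes'.
Only Delta and Gamma show the derived state 'yes' for C1, supporting them as a clade.
C2 (derived state 'yes') is unique to Zeta (autapomorphy; uninformative for grouping).
C3: derived state 'yes' in Eta only — an autapomorphy, so it tells us nothing about relationships among taxa.
Only Eta and Zeta show the derived state 'no' for C4, supporting them as a clade.
C5 (derived state 'no') is shared by all ingroup taxa — unites the whole ingroup.
Most parsimonious ingroup topology: ((Zeta,Eta),(Gamma,Delta)).
The clade {Delta, Gamma} is supported by C1: its derived state 'yes' occurs in exactly those taxa and in no other taxon (including the outgroup).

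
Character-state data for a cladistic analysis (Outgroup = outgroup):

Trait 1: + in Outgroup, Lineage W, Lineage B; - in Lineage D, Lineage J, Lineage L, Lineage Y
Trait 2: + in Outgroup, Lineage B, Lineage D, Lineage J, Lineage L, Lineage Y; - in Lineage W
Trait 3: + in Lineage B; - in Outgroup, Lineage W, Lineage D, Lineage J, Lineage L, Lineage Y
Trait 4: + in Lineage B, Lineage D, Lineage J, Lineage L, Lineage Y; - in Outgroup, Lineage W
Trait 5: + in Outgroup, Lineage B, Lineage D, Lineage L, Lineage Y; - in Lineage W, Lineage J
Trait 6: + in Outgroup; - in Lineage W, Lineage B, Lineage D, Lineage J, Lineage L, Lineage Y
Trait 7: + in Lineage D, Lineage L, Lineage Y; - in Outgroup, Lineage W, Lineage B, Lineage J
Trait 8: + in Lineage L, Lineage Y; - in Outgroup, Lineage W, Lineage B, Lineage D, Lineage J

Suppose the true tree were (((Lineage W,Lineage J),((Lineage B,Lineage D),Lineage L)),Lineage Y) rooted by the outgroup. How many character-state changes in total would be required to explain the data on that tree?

14

Map each character onto (((Lineage W,Lineage J),((Lineage B,Lineage D),Lineage L)),Lineage Y) (rooted by Outgroup) and count the minimum state changes it requires (Fitch parsimony):
Trait 1: 3; Trait 2: 1; Trait 3: 1; Trait 4: 2; Trait 5: 1; Trait 6: 1; Trait 7: 3; Trait 8: 2.
Total tree length = 14.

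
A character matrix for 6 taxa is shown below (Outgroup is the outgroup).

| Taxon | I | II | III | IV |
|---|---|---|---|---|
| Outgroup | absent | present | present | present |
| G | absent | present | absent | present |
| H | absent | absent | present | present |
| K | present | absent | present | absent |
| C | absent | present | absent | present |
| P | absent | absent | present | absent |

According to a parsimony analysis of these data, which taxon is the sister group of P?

Character polarity is set by the outgroup: the derived state is whichever differs from the outgroup's state, so for II, III, IV the derived state is 'absent', and for the remaining characters it is 'present'.
I (derived state 'present') is unique to K (autapomorphy; uninformative for grouping).
Only H, K, and P show the derived state 'absent' for II, supporting them as a clade.
III (derived state 'absent') is shared by C and G — a synapomorphy uniting that clade.
IV: derived state 'absent' in K and P only — synapomorphy for {K, P}.
Most parsimonious ingroup topology: ((G,C),(H,(K,P))).
P and K form a cherry on this tree, so they are sister taxa.

K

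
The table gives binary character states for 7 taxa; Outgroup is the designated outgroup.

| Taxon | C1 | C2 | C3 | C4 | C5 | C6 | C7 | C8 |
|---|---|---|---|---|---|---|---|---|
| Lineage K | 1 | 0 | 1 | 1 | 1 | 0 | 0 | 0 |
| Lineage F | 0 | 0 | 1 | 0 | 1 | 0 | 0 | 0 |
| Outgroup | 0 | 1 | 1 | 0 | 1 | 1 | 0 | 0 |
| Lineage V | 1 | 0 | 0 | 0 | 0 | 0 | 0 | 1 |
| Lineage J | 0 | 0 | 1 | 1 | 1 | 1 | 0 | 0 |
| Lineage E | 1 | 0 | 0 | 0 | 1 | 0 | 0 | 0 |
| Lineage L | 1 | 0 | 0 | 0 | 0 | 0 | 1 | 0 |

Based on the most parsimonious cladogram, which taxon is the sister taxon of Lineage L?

Character polarity is set by the outgroup: the derived state is whichever differs from the outgroup's state, so for C2, C3, C5, C6 the derived state is '0', and for the remaining characters it is '1'.
Only Lineage E, Lineage K, Lineage L, and Lineage V show the derived state '1' for C1, supporting them as a clade.
C2 (derived state '0') is shared by all ingroup taxa — unites the whole ingroup.
C3: derived state '0' in Lineage E, Lineage L, and Lineage V only — synapomorphy for {Lineage E, Lineage L, Lineage V}.
C4 (state '1') occurs in Lineage J and Lineage K but conflicts with the nesting implied by the other characters — most parsimoniously interpreted as homoplasy.
C5: derived state '0' in Lineage L and Lineage V only — synapomorphy for {Lineage L, Lineage V}.
C6: derived state '0' in Lineage E, Lineage F, Lineage K, Lineage L, and Lineage V only — synapomorphy for {Lineage E, Lineage F, Lineage K, Lineage L, Lineage V}.
C7 (derived state '1') is unique to Lineage L (autapomorphy; uninformative for grouping).
C8 (derived state '1') is unique to Lineage V (autapomorphy; uninformative for grouping).
Most parsimonious ingroup topology: (((Lineage K,((Lineage V,Lineage L),Lineage E)),Lineage F),Lineage J).
Lineage L and Lineage V form a cherry on this tree, so they are sister taxa.

Lineage V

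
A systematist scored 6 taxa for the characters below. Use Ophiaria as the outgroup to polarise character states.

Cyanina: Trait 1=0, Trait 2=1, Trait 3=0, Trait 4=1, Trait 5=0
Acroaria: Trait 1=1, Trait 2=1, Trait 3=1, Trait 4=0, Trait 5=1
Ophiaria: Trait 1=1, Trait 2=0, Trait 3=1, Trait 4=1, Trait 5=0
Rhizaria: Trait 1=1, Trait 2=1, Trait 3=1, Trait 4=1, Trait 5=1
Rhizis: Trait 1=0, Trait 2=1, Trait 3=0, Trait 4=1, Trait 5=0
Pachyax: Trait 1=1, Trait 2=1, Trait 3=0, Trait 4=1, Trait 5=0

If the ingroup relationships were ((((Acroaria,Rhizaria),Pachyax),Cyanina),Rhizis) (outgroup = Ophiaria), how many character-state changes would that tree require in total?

7

Map each character onto ((((Acroaria,Rhizaria),Pachyax),Cyanina),Rhizis) (rooted by Ophiaria) and count the minimum state changes it requires (Fitch parsimony):
Trait 1: 2; Trait 2: 1; Trait 3: 2; Trait 4: 1; Trait 5: 1.
Total tree length = 7.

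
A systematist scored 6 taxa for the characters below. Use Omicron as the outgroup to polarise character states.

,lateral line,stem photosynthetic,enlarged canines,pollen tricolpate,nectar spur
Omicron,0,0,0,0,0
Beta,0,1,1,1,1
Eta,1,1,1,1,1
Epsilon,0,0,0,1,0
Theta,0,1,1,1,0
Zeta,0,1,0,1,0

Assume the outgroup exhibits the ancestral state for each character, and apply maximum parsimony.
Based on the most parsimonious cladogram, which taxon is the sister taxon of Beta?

The outgroup has state '0' for every character, so '1' is the derived state throughout.
lateral line: derived state '1' in Eta only — an autapomorphy, so it tells us nothing about relationships among taxa.
Only Beta, Eta, Theta, and Zeta show the derived state '1' for stem photosynthetic, supporting them as a clade.
enlarged canines (derived state '1') is shared by Beta, Eta, and Theta — a synapomorphy uniting that clade.
All ingroup taxa share the derived state '1' for pollen tricolpate; it defines the ingroup but does not resolve relationships within it.
Only Beta and Eta show the derived state '1' for nectar spur, supporting them as a clade.
Most parsimonious ingroup topology: ((((Beta,Eta),Theta),Zeta),Epsilon).
Beta and Eta form a cherry on this tree, so they are sister taxa.

Eta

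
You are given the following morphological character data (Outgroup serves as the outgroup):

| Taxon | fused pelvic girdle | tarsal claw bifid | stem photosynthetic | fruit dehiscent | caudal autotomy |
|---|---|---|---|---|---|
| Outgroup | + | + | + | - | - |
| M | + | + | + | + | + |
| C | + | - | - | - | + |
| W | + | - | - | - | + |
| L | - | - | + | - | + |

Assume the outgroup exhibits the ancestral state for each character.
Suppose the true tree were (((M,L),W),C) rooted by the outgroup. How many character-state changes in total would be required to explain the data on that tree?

Map each character onto (((M,L),W),C) (rooted by Outgroup) and count the minimum state changes it requires (Fitch parsimony):
fused pelvic girdle: 1; tarsal claw bifid: 2; stem photosynthetic: 2; fruit dehiscent: 1; caudal autotomy: 1.
Total tree length = 7.

7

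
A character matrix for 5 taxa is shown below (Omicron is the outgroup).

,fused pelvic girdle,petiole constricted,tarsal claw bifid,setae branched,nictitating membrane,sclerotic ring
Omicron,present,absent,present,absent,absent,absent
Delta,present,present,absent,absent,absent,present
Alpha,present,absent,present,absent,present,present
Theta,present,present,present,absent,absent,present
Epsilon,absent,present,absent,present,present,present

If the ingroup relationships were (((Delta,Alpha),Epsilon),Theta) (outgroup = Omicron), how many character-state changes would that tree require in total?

9

Map each character onto (((Delta,Alpha),Epsilon),Theta) (rooted by Omicron) and count the minimum state changes it requires (Fitch parsimony):
fused pelvic girdle: 1; petiole constricted: 2; tarsal claw bifid: 2; setae branched: 1; nictitating membrane: 2; sclerotic ring: 1.
Total tree length = 9.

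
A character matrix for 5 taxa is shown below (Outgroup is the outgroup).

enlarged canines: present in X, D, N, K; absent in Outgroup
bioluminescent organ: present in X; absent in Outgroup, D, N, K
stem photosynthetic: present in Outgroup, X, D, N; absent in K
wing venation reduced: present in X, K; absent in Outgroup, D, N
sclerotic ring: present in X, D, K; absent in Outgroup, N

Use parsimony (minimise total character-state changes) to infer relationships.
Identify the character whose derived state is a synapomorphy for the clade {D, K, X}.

Character polarity is set by the outgroup: the derived state is whichever differs from the outgroup's state, so for stem photosynthetic the derived state is 'absent', and for the remaining characters it is 'present'.
All ingroup taxa share the derived state 'present' for enlarged canines; it defines the ingroup but does not resolve relationships within it.
bioluminescent organ (derived state 'present') is unique to X (autapomorphy; uninformative for grouping).
stem photosynthetic: derived state 'absent' in K only — an autapomorphy, so it tells us nothing about relationships among taxa.
wing venation reduced (derived state 'present') is shared by K and X — a synapomorphy uniting that clade.
Only D, K, and X show the derived state 'present' for sclerotic ring, supporting them as a clade.
Most parsimonious ingroup topology: (((X,K),D),N).
The clade {D, K, X} is supported by sclerotic ring: its derived state 'present' occurs in exactly those taxa and in no other taxon (including the outgroup).

sclerotic ring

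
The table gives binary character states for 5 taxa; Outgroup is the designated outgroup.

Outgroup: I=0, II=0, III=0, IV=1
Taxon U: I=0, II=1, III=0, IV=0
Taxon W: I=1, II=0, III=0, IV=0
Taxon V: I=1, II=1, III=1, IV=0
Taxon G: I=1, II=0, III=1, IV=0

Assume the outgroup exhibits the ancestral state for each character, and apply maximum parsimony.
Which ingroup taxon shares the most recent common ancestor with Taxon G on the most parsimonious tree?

Taxon V

Character polarity is set by the outgroup: the derived state is whichever differs from the outgroup's state, so for IV the derived state is '0', and for the remaining characters it is '1'.
I: derived state '1' in Taxon G, Taxon V, and Taxon W only — synapomorphy for {Taxon G, Taxon V, Taxon W}.
II groups Taxon U and Taxon V, which is incompatible with the clades supported by the remaining characters; treating it as convergent (homoplasy) costs fewer steps than any alternative tree.
Only Taxon G and Taxon V show the derived state '1' for III, supporting them as a clade.
IV (derived state '0') is shared by all ingroup taxa — unites the whole ingroup.
Most parsimonious ingroup topology: (Taxon U,(Taxon W,(Taxon V,Taxon G))).
Taxon G and Taxon V form a cherry on this tree, so they are sister taxa.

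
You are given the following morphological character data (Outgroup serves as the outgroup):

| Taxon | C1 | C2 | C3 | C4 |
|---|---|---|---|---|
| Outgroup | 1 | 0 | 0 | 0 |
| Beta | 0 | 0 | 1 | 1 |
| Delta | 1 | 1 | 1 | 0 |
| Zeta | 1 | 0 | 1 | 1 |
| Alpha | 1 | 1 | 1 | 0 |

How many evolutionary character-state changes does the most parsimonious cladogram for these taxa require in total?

4

Character polarity is set by the outgroup: the derived state is whichever differs from the outgroup's state, so for C1 the derived state is '0', and for the remaining characters it is '1'.
C1: derived state '0' in Beta only — an autapomorphy, so it tells us nothing about relationships among taxa.
C2: derived state '1' in Alpha and Delta only — synapomorphy for {Alpha, Delta}.
All ingroup taxa share the derived state '1' for C3; it defines the ingroup but does not resolve relationships within it.
C4 (derived state '1') is shared by Beta and Zeta — a synapomorphy uniting that clade.
Most parsimonious ingroup topology: ((Beta,Zeta),(Delta,Alpha)).
Changes per character on this tree: C1: 1; C2: 1; C3: 1; C4: 1.
Total = 4.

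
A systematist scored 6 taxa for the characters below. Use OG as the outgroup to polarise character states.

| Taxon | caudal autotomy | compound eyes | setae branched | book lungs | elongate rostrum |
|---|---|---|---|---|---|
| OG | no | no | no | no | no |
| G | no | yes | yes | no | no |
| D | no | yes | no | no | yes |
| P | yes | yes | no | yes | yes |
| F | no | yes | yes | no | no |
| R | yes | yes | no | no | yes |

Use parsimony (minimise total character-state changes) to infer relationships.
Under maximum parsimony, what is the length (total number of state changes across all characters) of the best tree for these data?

5

The outgroup has state 'no' for every character, so 'yes' is the derived state throughout.
Only P and R show the derived state 'yes' for caudal autotomy, supporting them as a clade.
compound eyes (derived state 'yes') is shared by all ingroup taxa — unites the whole ingroup.
setae branched (derived state 'yes') is shared by F and G — a synapomorphy uniting that clade.
book lungs (derived state 'yes') is unique to P (autapomorphy; uninformative for grouping).
Only D, P, and R show the derived state 'yes' for elongate rostrum, supporting them as a clade.
Most parsimonious ingroup topology: ((G,F),(D,(P,R))).
Changes per character on this tree: caudal autotomy: 1; compound eyes: 1; setae branched: 1; book lungs: 1; elongate rostrum: 1.
Total = 5.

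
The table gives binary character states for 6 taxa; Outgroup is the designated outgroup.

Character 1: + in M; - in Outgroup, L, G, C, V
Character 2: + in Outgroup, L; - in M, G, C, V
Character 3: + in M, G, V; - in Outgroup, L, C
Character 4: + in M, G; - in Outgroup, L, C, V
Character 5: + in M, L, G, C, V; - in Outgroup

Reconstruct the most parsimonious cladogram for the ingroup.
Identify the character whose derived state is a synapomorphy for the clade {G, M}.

Character polarity is set by the outgroup: the derived state is whichever differs from the outgroup's state, so for Character 2 the derived state is '-', and for the remaining characters it is '+'.
Character 1: derived state '+' in M only — an autapomorphy, so it tells us nothing about relationships among taxa.
Character 2 (derived state '-') is shared by C, G, M, and V — a synapomorphy uniting that clade.
Character 3: derived state '+' in G, M, and V only — synapomorphy for {G, M, V}.
Only G and M show the derived state '+' for Character 4, supporting them as a clade.
All ingroup taxa share the derived state '+' for Character 5; it defines the ingroup but does not resolve relationships within it.
Most parsimonious ingroup topology: ((((M,G),V),C),L).
The clade {G, M} is supported by Character 4: its derived state '+' occurs in exactly those taxa and in no other taxon (including the outgroup).

Character 4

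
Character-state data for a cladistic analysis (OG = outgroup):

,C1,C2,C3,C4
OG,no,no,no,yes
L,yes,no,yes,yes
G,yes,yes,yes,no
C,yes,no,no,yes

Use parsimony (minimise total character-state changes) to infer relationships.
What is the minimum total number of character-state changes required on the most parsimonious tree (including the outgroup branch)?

Character polarity is set by the outgroup: the derived state is whichever differs from the outgroup's state, so for C4 the derived state is 'no', and for the remaining characters it is 'yes'.
C1 (derived state 'yes') is shared by all ingroup taxa — unites the whole ingroup.
C2: derived state 'yes' in G only — an autapomorphy, so it tells us nothing about relationships among taxa.
C3: derived state 'yes' in G and L only — synapomorphy for {G, L}.
C4 (derived state 'no') is unique to G (autapomorphy; uninformative for grouping).
Most parsimonious ingroup topology: ((L,G),C).
Changes per character on this tree: C1: 1; C2: 1; C3: 1; C4: 1.
Total = 4.

4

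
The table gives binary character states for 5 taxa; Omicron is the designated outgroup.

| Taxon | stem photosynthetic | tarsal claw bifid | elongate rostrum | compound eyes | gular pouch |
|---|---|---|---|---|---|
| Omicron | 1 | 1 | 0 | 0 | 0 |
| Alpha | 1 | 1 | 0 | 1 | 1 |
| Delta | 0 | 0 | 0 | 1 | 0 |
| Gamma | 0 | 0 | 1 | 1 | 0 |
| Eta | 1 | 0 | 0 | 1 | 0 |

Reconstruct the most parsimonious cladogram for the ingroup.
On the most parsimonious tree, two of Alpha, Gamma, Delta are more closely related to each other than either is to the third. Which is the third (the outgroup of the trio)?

Alpha

Character polarity is set by the outgroup: the derived state is whichever differs from the outgroup's state, so for stem photosynthetic, tarsal claw bifid the derived state is '0', and for the remaining characters it is '1'.
stem photosynthetic: derived state '0' in Delta and Gamma only — synapomorphy for {Delta, Gamma}.
tarsal claw bifid (derived state '0') is shared by Delta, Eta, and Gamma — a synapomorphy uniting that clade.
elongate rostrum: derived state '1' in Gamma only — an autapomorphy, so it tells us nothing about relationships among taxa.
All ingroup taxa share the derived state '1' for compound eyes; it defines the ingroup but does not resolve relationships within it.
gular pouch: derived state '1' in Alpha only — an autapomorphy, so it tells us nothing about relationships among taxa.
Most parsimonious ingroup topology: (Alpha,((Delta,Gamma),Eta)).
Gamma and Delta share a more recent common ancestor with each other than either does with Alpha, so Alpha is the least closely related of the three.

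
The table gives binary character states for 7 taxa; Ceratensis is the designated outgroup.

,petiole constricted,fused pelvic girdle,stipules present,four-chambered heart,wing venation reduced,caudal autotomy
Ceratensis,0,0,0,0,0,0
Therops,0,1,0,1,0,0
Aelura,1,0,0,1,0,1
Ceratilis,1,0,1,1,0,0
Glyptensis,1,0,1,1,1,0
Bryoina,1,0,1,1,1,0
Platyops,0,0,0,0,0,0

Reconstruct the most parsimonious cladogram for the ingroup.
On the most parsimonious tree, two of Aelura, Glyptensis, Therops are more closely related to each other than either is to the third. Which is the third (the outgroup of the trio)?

The outgroup has state '0' for every character, so '1' is the derived state throughout.
petiole constricted: derived state '1' in Aelura, Bryoina, Ceratilis, and Glyptensis only — synapomorphy for {Aelura, Bryoina, Ceratilis, Glyptensis}.
fused pelvic girdle: derived state '1' in Therops only — an autapomorphy, so it tells us nothing about relationships among taxa.
stipules present: derived state '1' in Bryoina, Ceratilis, and Glyptensis only — synapomorphy for {Bryoina, Ceratilis, Glyptensis}.
four-chambered heart: derived state '1' in Aelura, Bryoina, Ceratilis, Glyptensis, and Therops only — synapomorphy for {Aelura, Bryoina, Ceratilis, Glyptensis, Therops}.
Only Bryoina and Glyptensis show the derived state '1' for wing venation reduced, supporting them as a clade.
caudal autotomy: derived state '1' in Aelura only — an autapomorphy, so it tells us nothing about relationships among taxa.
Most parsimonious ingroup topology: ((Therops,(Aelura,(Ceratilis,(Glyptensis,Bryoina)))),Platyops).
Aelura and Glyptensis share a more recent common ancestor with each other than either does with Therops, so Therops is the least closely related of the three.

Therops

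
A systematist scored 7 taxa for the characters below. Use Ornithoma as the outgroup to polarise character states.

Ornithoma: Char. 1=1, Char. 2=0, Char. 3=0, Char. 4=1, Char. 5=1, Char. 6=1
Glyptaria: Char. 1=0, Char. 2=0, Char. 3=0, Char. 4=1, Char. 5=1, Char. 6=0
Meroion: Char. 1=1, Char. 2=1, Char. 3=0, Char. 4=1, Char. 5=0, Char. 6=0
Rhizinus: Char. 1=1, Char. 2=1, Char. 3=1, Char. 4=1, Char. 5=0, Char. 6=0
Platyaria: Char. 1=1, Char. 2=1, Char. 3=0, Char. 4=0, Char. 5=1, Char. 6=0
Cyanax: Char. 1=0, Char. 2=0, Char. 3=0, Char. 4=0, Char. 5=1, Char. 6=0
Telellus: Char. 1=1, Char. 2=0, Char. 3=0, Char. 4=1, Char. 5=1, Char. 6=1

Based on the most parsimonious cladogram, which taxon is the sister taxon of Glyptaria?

Cyanax

Character polarity is set by the outgroup: the derived state is whichever differs from the outgroup's state, so for Char. 1, Char. 4, Char. 5, Char. 6 the derived state is '0', and for the remaining characters it is '1'.
Char. 1: derived state '0' in Cyanax and Glyptaria only — synapomorphy for {Cyanax, Glyptaria}.
Char. 2: derived state '1' in Meroion, Platyaria, and Rhizinus only — synapomorphy for {Meroion, Platyaria, Rhizinus}.
Char. 3: derived state '1' in Rhizinus only — an autapomorphy, so it tells us nothing about relationships among taxa.
Char. 4 (state '0') occurs in Cyanax and Platyaria but conflicts with the nesting implied by the other characters — most parsimoniously interpreted as homoplasy.
Only Meroion and Rhizinus show the derived state '0' for Char. 5, supporting them as a clade.
Char. 6: derived state '0' in Cyanax, Glyptaria, Meroion, Platyaria, and Rhizinus only — synapomorphy for {Cyanax, Glyptaria, Meroion, Platyaria, Rhizinus}.
Most parsimonious ingroup topology: (((Glyptaria,Cyanax),((Meroion,Rhizinus),Platyaria)),Telellus).
Glyptaria and Cyanax form a cherry on this tree, so they are sister taxa.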